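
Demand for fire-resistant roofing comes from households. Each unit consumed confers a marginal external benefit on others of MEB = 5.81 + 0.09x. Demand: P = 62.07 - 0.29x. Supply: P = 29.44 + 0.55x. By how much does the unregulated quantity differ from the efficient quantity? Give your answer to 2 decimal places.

12.41 units

Market equilibrium (private): 29.44 + 0.55x = 62.07 - 0.29x → x_m = 38.8452.
Social marginal benefit = demand + MEB = 67.88 - 0.20x.
Set SMB = MC: 67.88 - 0.20x = 29.44 + 0.55x → x* = 51.2533.
Gap = |38.8452 − 51.2533| = 12.4081.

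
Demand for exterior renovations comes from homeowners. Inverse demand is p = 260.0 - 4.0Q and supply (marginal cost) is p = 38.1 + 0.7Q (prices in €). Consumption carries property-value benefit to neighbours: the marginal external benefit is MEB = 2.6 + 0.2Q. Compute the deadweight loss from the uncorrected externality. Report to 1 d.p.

Market equilibrium (private): 38.1 + 0.7Q = 260.0 - 4.0Q → Q_m = 47.2128.
Social marginal benefit = demand + MEB = 262.6 - 3.8Q.
Set SMB = MC: 262.6 - 3.8Q = 38.1 + 0.7Q → Q* = 49.8889.
Between Q* and Q_m the wedge SMB − MC runs linearly from 0 to MEB(Q_m), so the loss is a triangle.
DWL = ½ × 2.6761 × 12.0426 = 16.1136.

DWL = €16.1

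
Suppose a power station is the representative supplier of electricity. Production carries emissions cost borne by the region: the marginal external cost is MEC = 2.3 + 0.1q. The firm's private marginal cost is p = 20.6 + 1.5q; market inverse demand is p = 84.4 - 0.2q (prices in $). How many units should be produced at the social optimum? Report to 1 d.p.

Social marginal cost = private MC + MEC = 22.9 + 1.6q.
Set SMC = demand: 22.9 + 1.6q = 84.4 - 0.2q → q* = 34.1667.

q* = 34.2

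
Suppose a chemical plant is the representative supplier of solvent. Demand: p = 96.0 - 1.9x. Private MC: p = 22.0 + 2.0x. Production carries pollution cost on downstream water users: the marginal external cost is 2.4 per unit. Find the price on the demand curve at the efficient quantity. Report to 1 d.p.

Social marginal cost = private MC + MEC = 24.4 + 2.0x.
Set SMC = demand: 24.4 + 2.0x = 96.0 - 1.9x → x* = 18.3590.
Consumer price on the demand curve at x*: 96.0 − 1.9×18.3590 = 61.1179.

P = 61.1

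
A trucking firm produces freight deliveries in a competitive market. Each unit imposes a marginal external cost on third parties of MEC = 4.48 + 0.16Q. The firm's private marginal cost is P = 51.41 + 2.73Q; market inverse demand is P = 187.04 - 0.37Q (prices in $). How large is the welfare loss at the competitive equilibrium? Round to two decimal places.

Market equilibrium (private): 51.41 + 2.73Q = 187.04 - 0.37Q → Q_m = 43.7516.
Social marginal cost = private MC + MEC = 55.89 + 2.89Q.
Set SMC = demand: 55.89 + 2.89Q = 187.04 - 0.37Q → Q* = 40.2301.
The loss is the area between SMC and demand from Q* to Q_m; with linear curves that's a triangle of height MEC(Q_m).
DWL = ½ × 3.5215 × 11.4803 = 20.2139.

DWL = $20.21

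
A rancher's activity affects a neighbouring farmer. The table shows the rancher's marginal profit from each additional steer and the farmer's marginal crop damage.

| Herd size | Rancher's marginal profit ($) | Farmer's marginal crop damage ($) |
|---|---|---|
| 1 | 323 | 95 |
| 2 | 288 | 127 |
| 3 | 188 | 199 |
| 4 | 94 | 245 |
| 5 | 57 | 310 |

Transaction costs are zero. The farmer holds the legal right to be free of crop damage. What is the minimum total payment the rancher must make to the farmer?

$222

Efficient level: marginal profit ≥ marginal crop damage through level 2, so k* = 2.
With the farmer holding the right, the rancher must at least compensate total damage at k*: 95 + 127 = 222.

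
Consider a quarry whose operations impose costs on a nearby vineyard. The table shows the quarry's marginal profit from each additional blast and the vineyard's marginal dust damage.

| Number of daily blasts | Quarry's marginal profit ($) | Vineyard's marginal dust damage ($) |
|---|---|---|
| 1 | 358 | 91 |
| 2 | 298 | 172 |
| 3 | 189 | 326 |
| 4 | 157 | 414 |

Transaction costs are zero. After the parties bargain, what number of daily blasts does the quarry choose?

Bargaining reaches the level where marginal profit last exceeds marginal dust damage.
That holds through level 2 (298 ≥ 172) but not at 3 (189 < 326).

2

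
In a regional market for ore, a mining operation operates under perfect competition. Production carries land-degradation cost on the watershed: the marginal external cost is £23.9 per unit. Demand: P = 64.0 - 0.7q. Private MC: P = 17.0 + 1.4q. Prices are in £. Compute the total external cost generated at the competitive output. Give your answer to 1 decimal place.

£534.9

Market equilibrium (private): 17.0 + 1.4q = 64.0 - 0.7q → q_m = 22.3810.
Total external cost = MEC × q_m = 23.9 × 22.3810 = 534.9059.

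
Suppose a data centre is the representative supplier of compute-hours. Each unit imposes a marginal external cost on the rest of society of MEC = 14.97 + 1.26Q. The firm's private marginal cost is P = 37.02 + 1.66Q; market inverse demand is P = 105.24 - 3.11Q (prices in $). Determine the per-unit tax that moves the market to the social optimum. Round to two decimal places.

Social marginal cost = private MC + MEC = 51.99 + 2.92Q.
Set SMC = demand: 51.99 + 2.92Q = 105.24 - 3.11Q → Q* = 8.8308.
The Pigouvian tax equals MEC at Q*: 14.97 + 1.26×8.8308 = 26.0968.

tax = $26.10 per unit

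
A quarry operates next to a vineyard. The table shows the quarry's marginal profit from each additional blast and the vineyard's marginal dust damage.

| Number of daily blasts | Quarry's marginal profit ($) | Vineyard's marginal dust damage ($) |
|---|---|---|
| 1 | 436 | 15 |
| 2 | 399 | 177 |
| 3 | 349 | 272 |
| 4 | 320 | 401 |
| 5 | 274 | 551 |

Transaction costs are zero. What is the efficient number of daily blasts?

Bargaining reaches the level where marginal profit last exceeds marginal dust damage.
That holds through level 3 (349 ≥ 272) but not at 4 (320 < 401).

3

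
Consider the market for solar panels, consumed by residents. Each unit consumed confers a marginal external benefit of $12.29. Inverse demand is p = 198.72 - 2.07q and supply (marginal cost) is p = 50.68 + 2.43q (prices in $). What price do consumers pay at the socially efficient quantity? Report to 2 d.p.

P = $124.97

Social marginal benefit = demand + MEB = 211.01 - 2.07q.
Set SMB = MC: 211.01 - 2.07q = 50.68 + 2.43q → q* = 35.6289.
Consumer price on the demand curve at q*: 198.72 − 2.07×35.6289 = 124.9682.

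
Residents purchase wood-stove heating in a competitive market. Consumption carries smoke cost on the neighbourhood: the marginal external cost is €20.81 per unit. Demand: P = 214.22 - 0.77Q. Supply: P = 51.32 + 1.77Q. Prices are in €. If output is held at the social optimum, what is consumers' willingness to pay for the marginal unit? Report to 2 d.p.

P = €171.15

Social marginal benefit = demand − MEC = 193.41 - 0.77Q.
Set SMB = MC: 193.41 - 0.77Q = 51.32 + 1.77Q → Q* = 55.9409.
Consumer price on the demand curve at Q*: 214.22 − 0.77×55.9409 = 171.1455.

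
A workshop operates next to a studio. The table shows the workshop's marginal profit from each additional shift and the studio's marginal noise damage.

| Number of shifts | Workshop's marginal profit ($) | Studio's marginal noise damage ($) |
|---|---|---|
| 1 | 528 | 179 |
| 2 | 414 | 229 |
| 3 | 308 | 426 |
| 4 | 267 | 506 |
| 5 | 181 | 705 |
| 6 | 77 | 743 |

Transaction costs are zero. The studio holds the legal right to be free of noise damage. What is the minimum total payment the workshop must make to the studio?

Efficient level: marginal profit ≥ marginal noise damage through level 2, so k* = 2.
With the studio holding the right, the workshop must at least compensate total damage at k*: 179 + 229 = 408.

$408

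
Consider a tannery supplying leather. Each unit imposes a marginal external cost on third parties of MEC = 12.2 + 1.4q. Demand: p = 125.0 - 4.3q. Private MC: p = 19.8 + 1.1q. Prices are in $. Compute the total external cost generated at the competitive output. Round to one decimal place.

$503.3

Market equilibrium (private): 19.8 + 1.1q = 125.0 - 4.3q → q_m = 19.4815.
Total external cost = ∫₀^{q_m} (12.2 + 1.4q) dq = 12.2×19.4815 + ½×1.4×19.4815² = 503.3445.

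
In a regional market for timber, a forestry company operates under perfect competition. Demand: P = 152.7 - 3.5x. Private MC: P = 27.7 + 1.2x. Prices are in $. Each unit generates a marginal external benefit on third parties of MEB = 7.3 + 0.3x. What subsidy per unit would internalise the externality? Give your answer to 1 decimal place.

Social marginal cost = private MC − MEB = 20.4 + 0.9x.
Set SMC = demand: 20.4 + 0.9x = 152.7 - 3.5x → x* = 30.0682.
The Pigouvian subsidy equals MEB at x*: 7.3 + 0.3×30.0682 = 16.3205.

subsidy = $16.3 per unit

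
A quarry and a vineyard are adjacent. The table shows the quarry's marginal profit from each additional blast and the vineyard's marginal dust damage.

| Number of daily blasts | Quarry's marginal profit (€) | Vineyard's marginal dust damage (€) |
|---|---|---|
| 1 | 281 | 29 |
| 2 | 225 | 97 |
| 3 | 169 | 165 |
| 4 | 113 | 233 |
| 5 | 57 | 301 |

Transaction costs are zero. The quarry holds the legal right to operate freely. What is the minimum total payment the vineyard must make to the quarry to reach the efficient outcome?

€170

Left alone the quarry would choose level 5 (marginal profit stays positive).
Efficient level: k* = 3 (marginal profit ≥ marginal dust damage through 3).
The vineyard must at least cover the quarry's forgone profit from cutting 5→3: 113 + 57 = 170.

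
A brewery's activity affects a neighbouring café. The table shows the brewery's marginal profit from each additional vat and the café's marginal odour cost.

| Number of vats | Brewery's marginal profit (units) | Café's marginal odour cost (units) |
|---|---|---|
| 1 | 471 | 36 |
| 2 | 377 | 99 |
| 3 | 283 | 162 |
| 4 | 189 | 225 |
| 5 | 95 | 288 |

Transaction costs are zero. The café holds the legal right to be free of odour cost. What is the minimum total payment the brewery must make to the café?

297

Efficient level: marginal profit ≥ marginal odour cost through level 3, so k* = 3.
With the café holding the right, the brewery must at least compensate total damage at k*: 36 + 99 + 162 = 297.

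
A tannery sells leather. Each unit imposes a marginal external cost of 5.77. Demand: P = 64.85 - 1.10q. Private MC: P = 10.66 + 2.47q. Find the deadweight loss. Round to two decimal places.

Market equilibrium (private): 10.66 + 2.47q = 64.85 - 1.10q → q_m = 15.1793.
Social marginal cost = private MC + MEC = 16.43 + 2.47q.
Set SMC = demand: 16.43 + 2.47q = 64.85 - 1.10q → q* = 13.5630.
Height of the DWL triangle at q_m is SMC(q_m) − demand(q_m) = MEC(q_m) = 5.7700.
DWL = ½ × 1.6163 × 5.7700 = 4.6630.

DWL = 4.66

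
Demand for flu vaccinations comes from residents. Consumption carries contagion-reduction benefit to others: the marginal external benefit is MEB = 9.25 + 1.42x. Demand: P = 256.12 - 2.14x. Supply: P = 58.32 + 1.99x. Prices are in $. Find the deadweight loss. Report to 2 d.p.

DWL = $1101.27

Market equilibrium (private): 58.32 + 1.99x = 256.12 - 2.14x → x_m = 47.8935.
Social marginal benefit = demand + MEB = 265.37 - 0.72x.
Set SMB = MC: 265.37 - 0.72x = 58.32 + 1.99x → x* = 76.4022.
The welfare-loss triangle has base |x_m − x*| and height MEB(x_m) (the vertical gap between SMB and MC is zero at x* and MEB at x_m).
DWL = ½ × 28.5087 × 77.2587 = 1101.2726.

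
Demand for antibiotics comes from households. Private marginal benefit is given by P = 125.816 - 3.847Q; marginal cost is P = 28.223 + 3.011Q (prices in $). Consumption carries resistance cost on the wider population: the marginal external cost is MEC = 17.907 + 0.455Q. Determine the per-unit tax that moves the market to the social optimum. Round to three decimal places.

Social marginal benefit = demand − MEC = 107.909 - 4.302Q.
Set SMB = MC: 107.909 - 4.302Q = 28.223 + 3.011Q → Q* = 10.8965.
The Pigouvian tax equals MEC at Q*: 17.907 + 0.455×10.8965 = 22.8649.

tax = $22.865 per unit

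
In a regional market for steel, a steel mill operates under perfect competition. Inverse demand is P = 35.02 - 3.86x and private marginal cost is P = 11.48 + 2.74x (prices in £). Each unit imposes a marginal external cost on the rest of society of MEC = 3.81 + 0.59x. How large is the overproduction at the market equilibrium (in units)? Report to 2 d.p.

Market equilibrium (private): 11.48 + 2.74x = 35.02 - 3.86x → x_m = 3.5667.
Social marginal cost = private MC + MEC = 15.29 + 3.33x.
Set SMC = demand: 15.29 + 3.33x = 35.02 - 3.86x → x* = 2.7441.
Gap = |3.5667 − 2.7441| = 0.8226.

0.82 units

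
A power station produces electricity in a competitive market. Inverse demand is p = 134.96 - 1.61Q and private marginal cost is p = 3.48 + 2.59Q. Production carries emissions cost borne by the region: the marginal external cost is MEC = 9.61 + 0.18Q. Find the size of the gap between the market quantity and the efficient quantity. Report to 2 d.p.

3.48 units

Market equilibrium (private): 3.48 + 2.59Q = 134.96 - 1.61Q → Q_m = 31.3048.
Social marginal cost = private MC + MEC = 13.09 + 2.77Q.
Set SMC = demand: 13.09 + 2.77Q = 134.96 - 1.61Q → Q* = 27.8242.
Gap = |31.3048 − 27.8242| = 3.4806.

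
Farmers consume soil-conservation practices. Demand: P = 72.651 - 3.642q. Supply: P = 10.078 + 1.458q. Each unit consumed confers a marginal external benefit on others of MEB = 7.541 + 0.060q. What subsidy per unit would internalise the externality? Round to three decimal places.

Social marginal benefit = demand + MEB = 80.192 - 3.582q.
Set SMB = MC: 80.192 - 3.582q = 10.078 + 1.458q → q* = 13.9115.
The Pigouvian subsidy equals MEB at q*: 7.541 + 0.060×13.9115 = 8.3757.

subsidy = 8.376 per unit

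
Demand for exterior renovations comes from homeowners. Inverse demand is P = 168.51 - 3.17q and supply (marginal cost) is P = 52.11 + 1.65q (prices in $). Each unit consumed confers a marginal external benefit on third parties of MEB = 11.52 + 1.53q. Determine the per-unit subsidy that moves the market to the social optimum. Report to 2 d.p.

Social marginal benefit = demand + MEB = 180.03 - 1.64q.
Set SMB = MC: 180.03 - 1.64q = 52.11 + 1.65q → q* = 38.8815.
The Pigouvian subsidy equals MEB at q*: 11.52 + 1.53×38.8815 = 71.0087.

subsidy = $71.01 per unit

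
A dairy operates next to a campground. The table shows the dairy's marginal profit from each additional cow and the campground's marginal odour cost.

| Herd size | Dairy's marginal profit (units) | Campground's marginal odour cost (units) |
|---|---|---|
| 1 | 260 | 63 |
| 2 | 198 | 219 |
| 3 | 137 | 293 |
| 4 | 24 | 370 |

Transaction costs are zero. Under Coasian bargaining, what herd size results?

Bargaining reaches the level where marginal profit last exceeds marginal odour cost.
That holds through level 1 (260 ≥ 63) but not at 2 (198 < 219).

1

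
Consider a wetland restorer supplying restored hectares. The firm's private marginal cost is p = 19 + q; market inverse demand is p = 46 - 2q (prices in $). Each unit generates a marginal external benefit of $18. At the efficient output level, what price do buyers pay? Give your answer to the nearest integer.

Social marginal cost = private MC − MEB = 1 + q.
Set SMC = demand: 1 + q = 46 - 2q → q* = 15.0000.
Consumer price on the demand curve at q*: 46 − 2×15.0000 = 16.0000.

P = $16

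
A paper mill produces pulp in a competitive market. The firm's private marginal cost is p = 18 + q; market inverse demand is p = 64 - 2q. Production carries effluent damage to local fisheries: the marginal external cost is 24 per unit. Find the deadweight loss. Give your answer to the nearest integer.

DWL = 96

Market equilibrium (private): 18 + q = 64 - 2q → q_m = 15.3333.
Social marginal cost = private MC + MEC = 42 + q.
Set SMC = demand: 42 + q = 64 - 2q → q* = 7.3333.
Between q* and q_m the wedge SMC − demand runs linearly from 0 to MEC(q_m), so the loss is a triangle.
DWL = ½ × 8.0000 × 24.0000 = 96.0000.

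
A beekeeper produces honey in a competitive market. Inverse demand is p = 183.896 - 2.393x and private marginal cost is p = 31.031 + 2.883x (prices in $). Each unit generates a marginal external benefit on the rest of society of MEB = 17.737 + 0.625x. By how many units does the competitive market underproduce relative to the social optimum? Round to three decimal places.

7.707 units

Market equilibrium (private): 31.031 + 2.883x = 183.896 - 2.393x → x_m = 28.9737.
Social marginal cost = private MC − MEB = 13.294 + 2.258x.
Set SMC = demand: 13.294 + 2.258x = 183.896 - 2.393x → x* = 36.6807.
Gap = |28.9737 − 36.6807| = 7.7070.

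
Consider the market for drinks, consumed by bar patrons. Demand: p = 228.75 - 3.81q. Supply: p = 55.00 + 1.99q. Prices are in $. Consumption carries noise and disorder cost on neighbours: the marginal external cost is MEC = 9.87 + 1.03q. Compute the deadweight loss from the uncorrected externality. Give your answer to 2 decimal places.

DWL = $121.42

Market equilibrium (private): 55.00 + 1.99q = 228.75 - 3.81q → q_m = 29.9569.
Social marginal benefit = demand − MEC = 218.88 - 4.84q.
Set SMB = MC: 218.88 - 4.84q = 55.00 + 1.99q → q* = 23.9941.
The loss is the area between SMB and MC from q* to q_m; with linear curves that's a triangle of height MEC(q_m).
DWL = ½ × 5.9628 × 40.7256 = 121.4193.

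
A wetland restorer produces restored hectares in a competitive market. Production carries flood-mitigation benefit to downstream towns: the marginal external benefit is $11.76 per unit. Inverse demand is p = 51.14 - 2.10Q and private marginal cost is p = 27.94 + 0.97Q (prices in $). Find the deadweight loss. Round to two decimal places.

Market equilibrium (private): 27.94 + 0.97Q = 51.14 - 2.10Q → Q_m = 7.5570.
Social marginal cost = private MC − MEB = 16.18 + 0.97Q.
Set SMC = demand: 16.18 + 0.97Q = 51.14 - 2.10Q → Q* = 11.3876.
Height of the DWL triangle at Q_m is demand(Q_m) − SMC(Q_m) = MEB(Q_m) = 11.7600.
DWL = ½ × 3.8306 × 11.7600 = 22.5239.

DWL = $22.52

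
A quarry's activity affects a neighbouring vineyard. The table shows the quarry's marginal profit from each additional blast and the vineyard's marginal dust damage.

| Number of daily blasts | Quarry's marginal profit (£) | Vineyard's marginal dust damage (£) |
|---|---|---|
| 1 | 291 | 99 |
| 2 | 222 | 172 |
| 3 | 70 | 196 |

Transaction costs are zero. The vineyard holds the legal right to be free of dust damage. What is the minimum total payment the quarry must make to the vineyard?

£271

Efficient level: marginal profit ≥ marginal dust damage through level 2, so k* = 2.
With the vineyard holding the right, the quarry must at least compensate total damage at k*: 99 + 172 = 271.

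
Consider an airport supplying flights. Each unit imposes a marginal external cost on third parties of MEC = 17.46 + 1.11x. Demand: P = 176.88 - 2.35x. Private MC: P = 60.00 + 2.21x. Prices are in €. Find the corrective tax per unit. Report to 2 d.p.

tax = €36.92 per unit

Social marginal cost = private MC + MEC = 77.46 + 3.32x.
Set SMC = demand: 77.46 + 3.32x = 176.88 - 2.35x → x* = 17.5344.
The Pigouvian tax equals MEC at x*: 17.46 + 1.11×17.5344 = 36.9232.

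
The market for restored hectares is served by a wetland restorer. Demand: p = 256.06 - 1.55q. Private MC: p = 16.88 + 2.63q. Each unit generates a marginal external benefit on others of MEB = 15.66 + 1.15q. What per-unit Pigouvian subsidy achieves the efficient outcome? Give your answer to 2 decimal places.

Social marginal cost = private MC − MEB = 1.22 + 1.48q.
Set SMC = demand: 1.22 + 1.48q = 256.06 - 1.55q → q* = 84.1056.
The Pigouvian subsidy equals MEB at q*: 15.66 + 1.15×84.1056 = 112.3814.

subsidy = 112.38 per unit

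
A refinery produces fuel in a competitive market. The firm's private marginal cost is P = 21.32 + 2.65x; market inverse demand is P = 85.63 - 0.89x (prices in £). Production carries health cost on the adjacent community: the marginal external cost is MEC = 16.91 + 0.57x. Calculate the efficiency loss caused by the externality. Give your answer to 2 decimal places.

Market equilibrium (private): 21.32 + 2.65x = 85.63 - 0.89x → x_m = 18.1667.
Social marginal cost = private MC + MEC = 38.23 + 3.22x.
Set SMC = demand: 38.23 + 3.22x = 85.63 - 0.89x → x* = 11.5328.
The welfare-loss triangle has base |x_m − x*| and height MEC(x_m) (the vertical gap between SMC and demand is zero at x* and MEC at x_m).
DWL = ½ × 6.6339 × 27.2650 = 90.4366.

DWL = £90.44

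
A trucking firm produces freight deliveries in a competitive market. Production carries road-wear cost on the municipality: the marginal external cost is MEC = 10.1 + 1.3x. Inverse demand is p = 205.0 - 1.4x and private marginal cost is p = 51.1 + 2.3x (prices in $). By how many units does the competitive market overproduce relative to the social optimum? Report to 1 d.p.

Market equilibrium (private): 51.1 + 2.3x = 205.0 - 1.4x → x_m = 41.5946.
Social marginal cost = private MC + MEC = 61.2 + 3.6x.
Set SMC = demand: 61.2 + 3.6x = 205.0 - 1.4x → x* = 28.7600.
Gap = |41.5946 − 28.7600| = 12.8346.

12.8 units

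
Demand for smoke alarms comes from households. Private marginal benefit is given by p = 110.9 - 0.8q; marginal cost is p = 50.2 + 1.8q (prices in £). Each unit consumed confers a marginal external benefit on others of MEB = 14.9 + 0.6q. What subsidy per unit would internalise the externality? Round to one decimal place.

Social marginal benefit = demand + MEB = 125.8 - 0.2q.
Set SMB = MC: 125.8 - 0.2q = 50.2 + 1.8q → q* = 37.8000.
The Pigouvian subsidy equals MEB at q*: 14.9 + 0.6×37.8000 = 37.5800.

subsidy = £37.6 per unit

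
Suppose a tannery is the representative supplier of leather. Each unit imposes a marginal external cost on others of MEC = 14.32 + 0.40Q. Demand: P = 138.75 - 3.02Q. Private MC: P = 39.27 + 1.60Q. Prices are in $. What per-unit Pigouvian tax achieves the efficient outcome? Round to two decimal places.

Social marginal cost = private MC + MEC = 53.59 + 2.00Q.
Set SMC = demand: 53.59 + 2.00Q = 138.75 - 3.02Q → Q* = 16.9641.
The Pigouvian tax equals MEC at Q*: 14.32 + 0.40×16.9641 = 21.1056.

tax = $21.11 per unit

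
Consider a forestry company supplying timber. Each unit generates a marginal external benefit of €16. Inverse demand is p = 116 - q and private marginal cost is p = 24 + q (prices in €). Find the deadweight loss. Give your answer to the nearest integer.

DWL = €64

Market equilibrium (private): 24 + q = 116 - q → q_m = 46.0000.
Social marginal cost = private MC − MEB = 8 + q.
Set SMC = demand: 8 + q = 116 - q → q* = 54.0000.
The loss is the area between SMC and demand from q* to q_m; with linear curves that's a triangle of height MEB(q_m).
DWL = ½ × 8.0000 × 16.0000 = 64.0000.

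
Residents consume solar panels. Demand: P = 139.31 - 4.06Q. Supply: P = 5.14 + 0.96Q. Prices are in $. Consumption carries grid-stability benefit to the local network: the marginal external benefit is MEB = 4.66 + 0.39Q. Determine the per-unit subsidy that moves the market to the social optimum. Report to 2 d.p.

subsidy = $16.35 per unit

Social marginal benefit = demand + MEB = 143.97 - 3.67Q.
Set SMB = MC: 143.97 - 3.67Q = 5.14 + 0.96Q → Q* = 29.9849.
The Pigouvian subsidy equals MEB at Q*: 4.66 + 0.39×29.9849 = 16.3541.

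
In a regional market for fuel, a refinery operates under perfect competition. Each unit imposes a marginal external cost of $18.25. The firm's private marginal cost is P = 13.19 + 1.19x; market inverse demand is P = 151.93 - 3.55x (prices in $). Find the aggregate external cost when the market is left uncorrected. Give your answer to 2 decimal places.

Market equilibrium (private): 13.19 + 1.19x = 151.93 - 3.55x → x_m = 29.2700.
Total external cost = MEC × x_m = 18.25 × 29.2700 = 534.1775.

$534.18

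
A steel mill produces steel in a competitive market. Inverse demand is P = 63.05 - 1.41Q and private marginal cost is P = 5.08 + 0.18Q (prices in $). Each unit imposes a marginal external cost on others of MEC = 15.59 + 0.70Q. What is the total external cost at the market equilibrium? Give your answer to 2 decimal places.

Market equilibrium (private): 5.08 + 0.18Q = 63.05 - 1.41Q → Q_m = 36.4591.
Total external cost = ∫₀^{Q_m} (15.59 + 0.70Q) dQ = 15.59×36.4591 + ½×0.70×36.4591² = 1033.6405.

$1033.64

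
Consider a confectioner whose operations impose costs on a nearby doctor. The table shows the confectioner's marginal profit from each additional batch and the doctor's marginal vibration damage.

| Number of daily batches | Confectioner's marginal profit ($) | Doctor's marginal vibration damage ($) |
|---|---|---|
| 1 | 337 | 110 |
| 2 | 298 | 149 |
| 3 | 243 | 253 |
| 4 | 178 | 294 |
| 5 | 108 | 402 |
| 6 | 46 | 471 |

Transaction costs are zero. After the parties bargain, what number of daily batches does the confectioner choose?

Bargaining reaches the level where marginal profit last exceeds marginal vibration damage.
That holds through level 2 (298 ≥ 149) but not at 3 (243 < 253).

2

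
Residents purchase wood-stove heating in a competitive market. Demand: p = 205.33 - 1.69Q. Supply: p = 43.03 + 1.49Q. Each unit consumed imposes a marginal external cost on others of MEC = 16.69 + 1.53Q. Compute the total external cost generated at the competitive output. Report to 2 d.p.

Market equilibrium (private): 43.03 + 1.49Q = 205.33 - 1.69Q → Q_m = 51.0377.
Total external cost = ∫₀^{Q_m} (16.69 + 1.53Q) dQ = 16.69×51.0377 + ½×1.53×51.0377² = 2844.5270.

2844.53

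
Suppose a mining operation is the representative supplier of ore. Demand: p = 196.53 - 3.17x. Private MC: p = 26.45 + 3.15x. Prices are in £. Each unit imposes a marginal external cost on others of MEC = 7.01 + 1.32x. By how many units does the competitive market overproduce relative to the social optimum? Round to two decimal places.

5.57 units

Market equilibrium (private): 26.45 + 3.15x = 196.53 - 3.17x → x_m = 26.9114.
Social marginal cost = private MC + MEC = 33.46 + 4.47x.
Set SMC = demand: 33.46 + 4.47x = 196.53 - 3.17x → x* = 21.3442.
Gap = |26.9114 − 21.3442| = 5.5672.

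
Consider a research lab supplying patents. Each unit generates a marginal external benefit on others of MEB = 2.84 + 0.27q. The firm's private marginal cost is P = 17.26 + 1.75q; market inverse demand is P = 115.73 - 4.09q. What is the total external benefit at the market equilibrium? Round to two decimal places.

86.27

Market equilibrium (private): 17.26 + 1.75q = 115.73 - 4.09q → q_m = 16.8613.
Total external benefit = ∫₀^{q_m} (2.84 + 0.27q) dq = 2.84×16.8613 + ½×0.27×16.8613² = 86.2671.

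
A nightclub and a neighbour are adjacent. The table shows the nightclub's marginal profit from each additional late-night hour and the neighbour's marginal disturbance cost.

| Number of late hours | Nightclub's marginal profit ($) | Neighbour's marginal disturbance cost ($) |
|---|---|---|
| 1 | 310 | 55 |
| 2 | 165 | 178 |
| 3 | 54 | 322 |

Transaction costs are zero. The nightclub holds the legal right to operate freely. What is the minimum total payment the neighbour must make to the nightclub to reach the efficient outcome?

$219

Left alone the nightclub would choose level 3 (marginal profit stays positive).
Efficient level: k* = 1 (marginal profit ≥ marginal disturbance cost through 1).
The neighbour must at least cover the nightclub's forgone profit from cutting 3→1: 165 + 54 = 219.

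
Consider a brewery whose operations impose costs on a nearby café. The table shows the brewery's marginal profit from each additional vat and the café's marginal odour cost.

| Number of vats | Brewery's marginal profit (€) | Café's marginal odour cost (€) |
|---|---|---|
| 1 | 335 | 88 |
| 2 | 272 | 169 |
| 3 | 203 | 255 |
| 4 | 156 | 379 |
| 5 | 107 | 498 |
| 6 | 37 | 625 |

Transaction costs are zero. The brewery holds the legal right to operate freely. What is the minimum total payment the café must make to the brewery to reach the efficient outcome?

Left alone the brewery would choose level 6 (marginal profit stays positive).
Efficient level: k* = 2 (marginal profit ≥ marginal odour cost through 2).
The café must at least cover the brewery's forgone profit from cutting 6→2: 203 + 156 + 107 + 37 = 503.

€503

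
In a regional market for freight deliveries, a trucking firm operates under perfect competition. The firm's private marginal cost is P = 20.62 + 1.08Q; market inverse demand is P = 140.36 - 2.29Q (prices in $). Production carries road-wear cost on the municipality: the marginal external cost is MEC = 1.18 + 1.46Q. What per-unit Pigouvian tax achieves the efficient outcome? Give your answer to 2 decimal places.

tax = $37.02 per unit

Social marginal cost = private MC + MEC = 21.80 + 2.54Q.
Set SMC = demand: 21.80 + 2.54Q = 140.36 - 2.29Q → Q* = 24.5466.
The Pigouvian tax equals MEC at Q*: 1.18 + 1.46×24.5466 = 37.0180.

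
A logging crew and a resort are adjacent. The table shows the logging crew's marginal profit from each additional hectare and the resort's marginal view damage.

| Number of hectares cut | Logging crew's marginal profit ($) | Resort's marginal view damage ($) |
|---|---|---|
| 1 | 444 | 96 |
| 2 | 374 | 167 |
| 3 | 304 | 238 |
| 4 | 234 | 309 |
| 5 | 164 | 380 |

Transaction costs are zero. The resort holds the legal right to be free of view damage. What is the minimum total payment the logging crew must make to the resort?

Efficient level: marginal profit ≥ marginal view damage through level 3, so k* = 3.
With the resort holding the right, the logging crew must at least compensate total damage at k*: 96 + 167 + 238 = 501.

$501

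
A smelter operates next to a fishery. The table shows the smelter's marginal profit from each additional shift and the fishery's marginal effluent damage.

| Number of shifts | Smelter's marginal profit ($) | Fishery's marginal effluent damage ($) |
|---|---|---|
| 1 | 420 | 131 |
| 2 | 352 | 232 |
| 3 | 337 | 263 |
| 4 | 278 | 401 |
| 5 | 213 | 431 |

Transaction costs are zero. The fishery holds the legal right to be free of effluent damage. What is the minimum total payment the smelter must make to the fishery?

Efficient level: marginal profit ≥ marginal effluent damage through level 3, so k* = 3.
With the fishery holding the right, the smelter must at least compensate total damage at k*: 131 + 232 + 263 = 626.

$626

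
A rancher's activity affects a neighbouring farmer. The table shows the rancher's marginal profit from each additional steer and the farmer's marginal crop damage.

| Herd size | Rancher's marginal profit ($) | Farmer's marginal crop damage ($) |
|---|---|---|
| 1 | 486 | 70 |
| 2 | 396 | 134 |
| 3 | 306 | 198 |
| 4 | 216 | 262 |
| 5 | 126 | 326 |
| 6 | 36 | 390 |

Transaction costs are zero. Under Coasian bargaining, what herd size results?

3

Bargaining reaches the level where marginal profit last exceeds marginal crop damage.
That holds through level 3 (306 ≥ 198) but not at 4 (216 < 262).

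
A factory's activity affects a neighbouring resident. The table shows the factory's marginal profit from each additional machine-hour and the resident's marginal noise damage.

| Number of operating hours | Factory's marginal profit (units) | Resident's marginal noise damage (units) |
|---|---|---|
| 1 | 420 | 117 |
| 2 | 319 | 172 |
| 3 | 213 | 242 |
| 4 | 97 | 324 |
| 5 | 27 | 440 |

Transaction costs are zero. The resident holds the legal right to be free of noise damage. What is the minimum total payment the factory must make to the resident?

Efficient level: marginal profit ≥ marginal noise damage through level 2, so k* = 2.
With the resident holding the right, the factory must at least compensate total damage at k*: 117 + 172 = 289.

289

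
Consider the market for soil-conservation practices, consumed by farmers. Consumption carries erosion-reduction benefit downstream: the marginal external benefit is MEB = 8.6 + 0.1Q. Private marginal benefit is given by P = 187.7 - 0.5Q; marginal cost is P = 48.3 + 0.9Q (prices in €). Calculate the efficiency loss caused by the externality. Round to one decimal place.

Market equilibrium (private): 48.3 + 0.9Q = 187.7 - 0.5Q → Q_m = 99.5714.
Social marginal benefit = demand + MEB = 196.3 - 0.4Q.
Set SMB = MC: 196.3 - 0.4Q = 48.3 + 0.9Q → Q* = 113.8462.
The loss is the area between SMB and MC from Q* to Q_m; with linear curves that's a triangle of height MEB(Q_m).
DWL = ½ × 14.2748 × 18.5571 = 132.4494.

DWL = €132.4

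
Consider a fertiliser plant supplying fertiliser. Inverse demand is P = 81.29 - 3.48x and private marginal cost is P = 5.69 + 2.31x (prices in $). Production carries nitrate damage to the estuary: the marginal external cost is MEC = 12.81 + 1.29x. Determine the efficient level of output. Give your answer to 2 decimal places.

x* = 8.87

Social marginal cost = private MC + MEC = 18.50 + 3.60x.
Set SMC = demand: 18.50 + 3.60x = 81.29 - 3.48x → x* = 8.8686.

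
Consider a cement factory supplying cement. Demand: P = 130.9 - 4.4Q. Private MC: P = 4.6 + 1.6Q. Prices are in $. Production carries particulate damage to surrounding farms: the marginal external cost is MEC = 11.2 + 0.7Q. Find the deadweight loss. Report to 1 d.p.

DWL = $50.2

Market equilibrium (private): 4.6 + 1.6Q = 130.9 - 4.4Q → Q_m = 21.0500.
Social marginal cost = private MC + MEC = 15.8 + 2.3Q.
Set SMC = demand: 15.8 + 2.3Q = 130.9 - 4.4Q → Q* = 17.1791.
Height of the DWL triangle at Q_m is SMC(Q_m) − demand(Q_m) = MEC(Q_m) = 25.9350.
DWL = ½ × 3.8709 × 25.9350 = 50.1959.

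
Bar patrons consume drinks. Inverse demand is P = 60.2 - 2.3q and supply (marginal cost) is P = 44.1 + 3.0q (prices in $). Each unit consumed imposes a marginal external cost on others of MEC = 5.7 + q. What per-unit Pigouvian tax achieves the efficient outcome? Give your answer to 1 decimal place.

tax = $7.4 per unit

Social marginal benefit = demand − MEC = 54.5 - 3.3q.
Set SMB = MC: 54.5 - 3.3q = 44.1 + 3.0q → q* = 1.6508.
The Pigouvian tax equals MEC at q*: 5.7 + 1.0×1.6508 = 7.3508.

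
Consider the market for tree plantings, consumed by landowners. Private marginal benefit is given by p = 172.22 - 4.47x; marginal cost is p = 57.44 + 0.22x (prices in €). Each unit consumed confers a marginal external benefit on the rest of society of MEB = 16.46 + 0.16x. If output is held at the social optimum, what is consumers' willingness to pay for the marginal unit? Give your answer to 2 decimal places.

Social marginal benefit = demand + MEB = 188.68 - 4.31x.
Set SMB = MC: 188.68 - 4.31x = 57.44 + 0.22x → x* = 28.9713.
Consumer price on the demand curve at x*: 172.22 − 4.47×28.9713 = 42.7183.

P = €42.72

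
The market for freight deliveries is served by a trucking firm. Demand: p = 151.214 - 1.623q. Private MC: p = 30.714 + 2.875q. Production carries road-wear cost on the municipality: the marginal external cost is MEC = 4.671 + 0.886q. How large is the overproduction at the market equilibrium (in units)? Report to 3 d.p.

5.276 units

Market equilibrium (private): 30.714 + 2.875q = 151.214 - 1.623q → q_m = 26.7897.
Social marginal cost = private MC + MEC = 35.385 + 3.761q.
Set SMC = demand: 35.385 + 3.761q = 151.214 - 1.623q → q* = 21.5136.
Gap = |26.7897 − 21.5136| = 5.2761.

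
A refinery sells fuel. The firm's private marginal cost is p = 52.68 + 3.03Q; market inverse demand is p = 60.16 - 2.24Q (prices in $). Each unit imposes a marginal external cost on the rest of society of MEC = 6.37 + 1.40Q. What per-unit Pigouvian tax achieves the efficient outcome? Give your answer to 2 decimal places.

Social marginal cost = private MC + MEC = 59.05 + 4.43Q.
Set SMC = demand: 59.05 + 4.43Q = 60.16 - 2.24Q → Q* = 0.1664.
The Pigouvian tax equals MEC at Q*: 6.37 + 1.40×0.1664 = 6.6030.

tax = $6.60 per unit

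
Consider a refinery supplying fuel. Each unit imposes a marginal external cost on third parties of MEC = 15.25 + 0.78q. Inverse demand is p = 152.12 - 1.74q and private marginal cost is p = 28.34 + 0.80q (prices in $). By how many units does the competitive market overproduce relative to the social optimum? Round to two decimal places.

16.04 units

Market equilibrium (private): 28.34 + 0.80q = 152.12 - 1.74q → q_m = 48.7323.
Social marginal cost = private MC + MEC = 43.59 + 1.58q.
Set SMC = demand: 43.59 + 1.58q = 152.12 - 1.74q → q* = 32.6898.
Gap = |48.7323 − 32.6898| = 16.0425.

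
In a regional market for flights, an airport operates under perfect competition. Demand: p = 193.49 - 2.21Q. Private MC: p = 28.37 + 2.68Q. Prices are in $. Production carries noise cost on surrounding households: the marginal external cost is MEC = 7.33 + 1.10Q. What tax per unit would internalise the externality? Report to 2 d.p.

Social marginal cost = private MC + MEC = 35.70 + 3.78Q.
Set SMC = demand: 35.70 + 3.78Q = 193.49 - 2.21Q → Q* = 26.3422.
The Pigouvian tax equals MEC at Q*: 7.33 + 1.10×26.3422 = 36.3064.

tax = $36.31 per unit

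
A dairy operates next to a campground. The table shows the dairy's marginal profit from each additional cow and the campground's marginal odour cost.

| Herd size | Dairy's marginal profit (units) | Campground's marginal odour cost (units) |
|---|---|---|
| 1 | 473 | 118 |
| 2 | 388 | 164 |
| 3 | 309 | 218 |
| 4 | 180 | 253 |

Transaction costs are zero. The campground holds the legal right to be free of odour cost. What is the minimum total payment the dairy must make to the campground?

500

Efficient level: marginal profit ≥ marginal odour cost through level 3, so k* = 3.
With the campground holding the right, the dairy must at least compensate total damage at k*: 118 + 164 + 218 = 500.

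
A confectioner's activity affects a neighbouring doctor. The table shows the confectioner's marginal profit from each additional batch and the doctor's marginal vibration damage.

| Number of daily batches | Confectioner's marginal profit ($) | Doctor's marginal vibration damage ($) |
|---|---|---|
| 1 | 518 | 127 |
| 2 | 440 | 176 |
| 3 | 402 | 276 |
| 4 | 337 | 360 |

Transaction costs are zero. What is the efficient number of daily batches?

Bargaining reaches the level where marginal profit last exceeds marginal vibration damage.
That holds through level 3 (402 ≥ 276) but not at 4 (337 < 360).

3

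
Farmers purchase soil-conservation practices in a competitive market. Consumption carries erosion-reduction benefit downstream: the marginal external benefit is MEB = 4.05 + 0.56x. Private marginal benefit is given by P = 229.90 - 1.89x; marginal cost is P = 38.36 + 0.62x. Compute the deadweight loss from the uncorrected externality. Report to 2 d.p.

DWL = 561.22

Market equilibrium (private): 38.36 + 0.62x = 229.90 - 1.89x → x_m = 76.3108.
Social marginal benefit = demand + MEB = 233.95 - 1.33x.
Set SMB = MC: 233.95 - 1.33x = 38.36 + 0.62x → x* = 100.3026.
Between x* and x_m the wedge SMB − MC runs linearly from 0 to MEB(x_m), so the loss is a triangle.
DWL = ½ × 23.9918 × 46.7840 = 561.2162.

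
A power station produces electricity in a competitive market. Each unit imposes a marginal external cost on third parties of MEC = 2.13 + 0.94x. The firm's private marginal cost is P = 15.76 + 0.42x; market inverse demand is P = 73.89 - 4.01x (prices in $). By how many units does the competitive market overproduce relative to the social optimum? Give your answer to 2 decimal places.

Market equilibrium (private): 15.76 + 0.42x = 73.89 - 4.01x → x_m = 13.1219.
Social marginal cost = private MC + MEC = 17.89 + 1.36x.
Set SMC = demand: 17.89 + 1.36x = 73.89 - 4.01x → x* = 10.4283.
Gap = |13.1219 − 10.4283| = 2.6936.

2.69 units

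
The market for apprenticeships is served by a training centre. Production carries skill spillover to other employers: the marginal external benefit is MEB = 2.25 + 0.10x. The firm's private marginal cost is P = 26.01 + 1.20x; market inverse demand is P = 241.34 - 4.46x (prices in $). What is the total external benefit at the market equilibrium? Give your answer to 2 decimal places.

Market equilibrium (private): 26.01 + 1.20x = 241.34 - 4.46x → x_m = 38.0442.
Total external benefit = ∫₀^{x_m} (2.25 + 0.10x) dx = 2.25×38.0442 + ½×0.10×38.0442² = 157.9675.

$157.97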